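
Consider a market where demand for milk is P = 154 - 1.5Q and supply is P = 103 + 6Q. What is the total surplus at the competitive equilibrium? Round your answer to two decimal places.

173.40

Equilibrium: 154 - 1.5Q = 103 + 6Q, so Q* = 6.8 and P* = 143.8.
Total surplus is the full triangle between the curves from 0 to Q*: (1/2)(6.8)(154 - 103) = 173.4.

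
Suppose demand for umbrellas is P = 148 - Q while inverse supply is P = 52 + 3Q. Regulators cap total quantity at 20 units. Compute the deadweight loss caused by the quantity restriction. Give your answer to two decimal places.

32.00

Unrestricted equilibrium: Q* = (148 - 52)/(1 + 3) = 24.
At Q = 20 the demand price is 148 - (20) = 128 and the supply price is 52 + 3(20) = 112.
DWL = (1/2)(gap between curves at 20) x (Q* - 20) = (1/2)(16)(4) = 32.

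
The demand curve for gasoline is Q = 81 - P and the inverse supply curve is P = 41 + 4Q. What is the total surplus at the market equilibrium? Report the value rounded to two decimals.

Rewriting demand in inverse form: P = 81 - Q.
Equilibrium: 81 - Q = 41 + 4Q, so Q* = 8 and P* = 73.
Total surplus is the full triangle between the curves from 0 to Q*: (1/2)(8)(81 - 41) = 160.

160.00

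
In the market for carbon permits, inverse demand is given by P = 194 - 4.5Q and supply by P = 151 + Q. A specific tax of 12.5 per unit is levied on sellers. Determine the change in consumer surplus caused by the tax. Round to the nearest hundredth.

Without the tax, 194 - 4.5Q = 151 + Q so Q* = 7.8182 and P* = 158.8182.
A tax on sellers shifts supply up by 12.5: 194 - 4.5Q = 151 + Q + 12.5, so Q_t = 5.5455. Buyers pay P_b = 169.0455; sellers receive P_s = P_b - 12.5 = 156.5455.
CS falls from (1/2)(7.8182)(35.1818) = 137.5289 to (1/2)(5.5455)(24.9545) = 69.1921, a change of -68.3368.

-68.34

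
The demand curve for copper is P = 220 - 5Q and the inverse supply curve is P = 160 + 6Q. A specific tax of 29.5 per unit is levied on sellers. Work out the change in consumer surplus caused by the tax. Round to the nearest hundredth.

-55.16

Without the tax, 220 - 5Q = 160 + 6Q so Q* = 5.4545 and P* = 192.7273.
With the tax, sellers need 29.5 more per unit: 220 - 5Q = 160 + 6Q + 29.5, so Q_t = 2.7727. Buyers pay P_b = 206.1364; sellers receive P_s = P_b - 29.5 = 176.6364.
CS falls from (1/2)(5.4545)(27.2727) = 74.3802 to (1/2)(2.7727)(13.8636) = 19.22, a change of -55.1601.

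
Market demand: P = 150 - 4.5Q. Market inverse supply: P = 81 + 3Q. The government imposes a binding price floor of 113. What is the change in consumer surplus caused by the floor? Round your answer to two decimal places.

-38.33

Free-market equilibrium: 150 - 4.5Q = 81 + 3Q gives Q* = 9.2, P* = 108.6.
At P = 113, buyers demand (150 - 113)/4.5 = 8.2222 while sellers would supply more, so the quantity traded is 8.2222 at price 113.
CS goes from (1/2)(9.2)(41.4) = 190.44 to 152.1111 (computed as (150 - 113)(8.2222) - (1/2)(4.5)(8.2222)^2), a change of -38.3289.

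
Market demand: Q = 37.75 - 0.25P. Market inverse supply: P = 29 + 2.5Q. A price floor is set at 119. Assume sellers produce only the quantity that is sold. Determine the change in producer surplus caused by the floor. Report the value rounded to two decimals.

199.64

Rewriting demand in inverse form: P = 151 - 4Q.
Without the control, 151 - 4Q = 29 + 2.5Q so Q* = 18.7692 and P* = 75.9231.
At the floor price 119, quantity demanded is (151 - 119)/4 = 8; demand is the short side, so Q = 8 trades at P = 119.
PS goes from (1/2)(18.7692)(46.9231) = 440.355 to 640 (computed as (119 - 29)(8) - (1/2)(2.5)(8)^2), a change of 199.645.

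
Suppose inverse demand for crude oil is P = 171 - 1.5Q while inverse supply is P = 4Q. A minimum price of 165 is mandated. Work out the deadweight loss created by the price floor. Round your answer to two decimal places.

2018.27

Free-market equilibrium: 171 - 1.5Q = 4Q gives Q* = 31.0909, P* = 124.3636.
At the floor price 165, quantity demanded is (171 - 165)/1.5 = 4; demand is the short side, so Q = 4 trades at P = 165.
At Q = 4 the demand price is 165 and the supply price is 16. Deadweight loss is the triangle between the curves from 4 to 31.0909: (1/2)(165 - 16)(31.0909 - 4) = 2018.2727.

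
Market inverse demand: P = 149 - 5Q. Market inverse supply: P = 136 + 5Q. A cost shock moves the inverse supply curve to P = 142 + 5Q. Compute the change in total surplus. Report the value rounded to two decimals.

Initial equilibrium: Q_0 = 1.3, P_0 = 142.5; CS_0 = (1/2)(1.3)(6.5) = 4.225, PS_0 = (1/2)(1.3)(6.5) = 4.225.
New equilibrium: 149 - 5Q = 142 + 5Q gives Q_1 = 0.7, P_1 = 145.5; CS_1 = 1.225, PS_1 = 1.225.
Change in total surplus = (1.225 + 1.225) - (4.225 + 4.225) = -6.

-6.00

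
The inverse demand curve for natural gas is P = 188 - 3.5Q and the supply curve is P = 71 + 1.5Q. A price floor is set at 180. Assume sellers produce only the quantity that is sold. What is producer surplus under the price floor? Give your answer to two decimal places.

Free-market equilibrium: 188 - 3.5Q = 71 + 1.5Q gives Q* = 23.4, P* = 106.1.
At P = 180, buyers demand (188 - 180)/3.5 = 2.2857 while sellers would supply more, so the quantity traded is 2.2857 at price 180.
The supply price at Q = 2.2857 is 74.4286. PS is the trapezoid between 180 and supply over [0, 2.2857]: (1/2)[(180 - 71) + (180 - 74.4286)](2.2857) = 245.2245.

245.22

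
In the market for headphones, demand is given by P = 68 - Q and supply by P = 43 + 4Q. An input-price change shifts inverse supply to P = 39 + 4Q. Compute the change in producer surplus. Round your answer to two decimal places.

Initial equilibrium: Q_0 = 5, P_0 = 63; CS_0 = (1/2)(5)(5) = 12.5, PS_0 = (1/2)(5)(20) = 50.
New equilibrium: 68 - Q = 39 + 4Q gives Q_1 = 5.8, P_1 = 62.2; CS_1 = 16.82, PS_1 = 67.28.
Change in producer surplus = 67.28 - 50 = 17.28.

17.28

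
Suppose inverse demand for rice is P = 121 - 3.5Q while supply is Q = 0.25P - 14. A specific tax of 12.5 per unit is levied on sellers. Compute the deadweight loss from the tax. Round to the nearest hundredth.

Rewriting supply in inverse form: P = 56 + 4Q.
Pre-tax equilibrium: 121 - 3.5Q = 56 + 4Q gives Q* = 8.6667, P* = 90.6667.
A tax on sellers shifts supply up by 12.5: 121 - 3.5Q = 56 + 4Q + 12.5, so Q_t = 7. Buyers pay P_b = 96.5; sellers receive P_s = P_b - 12.5 = 84.
Deadweight loss is the triangle between the curves from Q_t to Q*: (1/2)(8.6667 - 7)(12.5) = 10.4167.

10.42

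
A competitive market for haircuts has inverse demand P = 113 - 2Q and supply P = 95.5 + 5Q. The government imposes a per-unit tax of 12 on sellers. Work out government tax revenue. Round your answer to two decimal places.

Without the tax, 113 - 2Q = 95.5 + 5Q so Q* = 2.5 and P* = 108.
A tax on sellers shifts supply up by 12: 113 - 2Q = 95.5 + 5Q + 12, so Q_t = 0.7857. Buyers pay P_b = 111.4286; sellers receive P_s = P_b - 12 = 99.4286.
Tax revenue = t x Q_t = 12 x 0.7857 = 9.4286.

9.43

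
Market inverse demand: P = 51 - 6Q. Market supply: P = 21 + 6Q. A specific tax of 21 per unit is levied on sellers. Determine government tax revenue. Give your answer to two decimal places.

Without the tax, 51 - 6Q = 21 + 6Q so Q* = 2.5 and P* = 36.
With the tax, sellers need 21 more per unit: 51 - 6Q = 21 + 6Q + 21, so Q_t = 0.75. Buyers pay P_b = 46.5; sellers receive P_s = P_b - 21 = 25.5.
Revenue is the tax times quantity traded: 21 x 0.75 = 15.75.

15.75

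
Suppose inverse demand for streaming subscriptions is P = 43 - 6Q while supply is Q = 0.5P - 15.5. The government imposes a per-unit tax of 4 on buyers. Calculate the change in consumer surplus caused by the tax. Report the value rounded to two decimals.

Rewriting supply in inverse form: P = 31 + 2Q.
Pre-tax equilibrium: 43 - 6Q = 31 + 2Q gives Q* = 1.5, P* = 34.
With the tax, buyers' net willingness to pay falls by 4: (43 - 4) - 6Q = 31 + 2Q, so Q_t = 1. Buyers pay P_b = 37; sellers receive P_s = P_b - 4 = 33.
CS falls from (1/2)(1.5)(9) = 6.75 to (1/2)(1)(6) = 3, a change of -3.75.

-3.75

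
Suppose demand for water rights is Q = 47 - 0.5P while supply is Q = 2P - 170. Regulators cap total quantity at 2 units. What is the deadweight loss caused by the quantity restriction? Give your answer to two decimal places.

3.20

Rewriting demand in inverse form: P = 94 - 2Q.
Rewriting supply in inverse form: P = 85 + 0.5Q.
Unrestricted equilibrium: Q* = (94 - 85)/(2 + 0.5) = 3.6.
At Q = 2 the demand price is 94 - 2(2) = 90 and the supply price is 85 + 0.5(2) = 86.
DWL = (1/2)(gap between curves at 2) x (Q* - 2) = (1/2)(4)(1.6) = 3.2.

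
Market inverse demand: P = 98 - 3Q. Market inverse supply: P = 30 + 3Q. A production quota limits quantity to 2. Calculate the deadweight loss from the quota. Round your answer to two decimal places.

Without the quota, 98 - 3Q = 30 + 3Q gives Q* = 11.3333.
At Q = 2 the demand price is 98 - 3(2) = 92 and the supply price is 30 + 3(2) = 36.
DWL = (1/2)(gap between curves at 2) x (Q* - 2) = (1/2)(56)(9.3333) = 261.3333.

261.33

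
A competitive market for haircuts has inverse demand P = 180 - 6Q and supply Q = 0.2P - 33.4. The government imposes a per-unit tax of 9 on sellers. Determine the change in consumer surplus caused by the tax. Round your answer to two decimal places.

Rewriting supply in inverse form: P = 167 + 5Q.
Without the tax, 180 - 6Q = 167 + 5Q so Q* = 1.1818 and P* = 172.9091.
A tax on sellers shifts supply up by 9: 180 - 6Q = 167 + 5Q + 9, so Q_t = 0.3636. Buyers pay P_b = 177.8182; sellers receive P_s = P_b - 9 = 168.8182.
CS falls from (1/2)(1.1818)(7.0909) = 4.1901 to (1/2)(0.3636)(2.1818) = 0.3967, a change of -3.7934.

-3.79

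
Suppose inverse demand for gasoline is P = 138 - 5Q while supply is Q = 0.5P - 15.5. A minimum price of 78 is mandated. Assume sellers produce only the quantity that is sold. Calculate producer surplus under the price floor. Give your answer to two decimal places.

Rewriting supply in inverse form: P = 31 + 2Q.
Without the control, 138 - 5Q = 31 + 2Q so Q* = 15.2857 and P* = 61.5714.
At the floor price 78, quantity demanded is (138 - 78)/5 = 12; demand is the short side, so Q = 12 trades at P = 78.
The supply price at Q = 12 is 55. PS is the trapezoid between 78 and supply over [0, 12]: (1/2)[(78 - 31) + (78 - 55)](12) = 420.

420.00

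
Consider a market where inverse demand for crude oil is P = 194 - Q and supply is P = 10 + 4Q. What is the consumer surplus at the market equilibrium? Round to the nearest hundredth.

677.12

Setting demand equal to supply, 184 = 5Q, so Q* = 36.8 and P* = 157.2.
Consumer surplus is the triangle under demand above P*: (1/2)(36.8)(194 - 157.2) = (1/2)(36.8)(36.8) = 677.12.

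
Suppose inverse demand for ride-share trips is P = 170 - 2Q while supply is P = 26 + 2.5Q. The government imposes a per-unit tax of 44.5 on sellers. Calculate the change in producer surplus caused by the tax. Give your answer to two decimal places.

Without the tax, 170 - 2Q = 26 + 2.5Q so Q* = 32 and P* = 106.
A tax on sellers shifts supply up by 44.5: 170 - 2Q = 26 + 2.5Q + 44.5, so Q_t = 22.1111. Buyers pay P_b = 125.7778; sellers receive P_s = P_b - 44.5 = 81.2778.
Producers lose the trapezoid between P_s and P* out to Q_t plus the triangle from Q_t to Q*: change in PS = 611.1265 - 1280 = -668.8735.

-668.87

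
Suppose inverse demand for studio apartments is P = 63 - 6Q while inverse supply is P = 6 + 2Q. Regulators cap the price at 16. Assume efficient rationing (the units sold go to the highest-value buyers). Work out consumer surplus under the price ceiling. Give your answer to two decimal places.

Free-market equilibrium: 63 - 6Q = 6 + 2Q gives Q* = 7.125, P* = 20.25.
At the ceiling price 16, quantity supplied is (16 - 6)/2 = 5; supply is the short side, so Q = 5 trades at P = 16.
The demand price at Q = 5 is 33. CS is the trapezoid between demand and 16 over [0, 5]: (1/2)[(63 - 16) + (33 - 16)](5) = 160.

160.00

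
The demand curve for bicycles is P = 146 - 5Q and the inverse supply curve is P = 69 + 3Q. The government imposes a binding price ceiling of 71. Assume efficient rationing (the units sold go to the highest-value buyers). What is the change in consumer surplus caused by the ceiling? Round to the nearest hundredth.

-182.71

Free-market equilibrium: 146 - 5Q = 69 + 3Q gives Q* = 9.625, P* = 97.875.
At P = 71, sellers supply (71 - 69)/3 = 0.6667 while buyers want more, so the quantity traded is 0.6667 at price 71.
CS goes from (1/2)(9.625)(48.125) = 231.6016 to 48.8889 (computed as (146 - 71)(0.6667) - (1/2)(5)(0.6667)^2), a change of -182.7127.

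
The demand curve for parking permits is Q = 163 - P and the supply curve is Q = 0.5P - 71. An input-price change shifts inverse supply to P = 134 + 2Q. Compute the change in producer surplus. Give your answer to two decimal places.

44.44

Rewriting demand in inverse form: P = 163 - Q.
Rewriting supply in inverse form: P = 142 + 2Q.
Initial equilibrium: Q_0 = 7, P_0 = 156; CS_0 = (1/2)(7)(7) = 24.5, PS_0 = (1/2)(7)(14) = 49.
New equilibrium: 163 - Q = 134 + 2Q gives Q_1 = 9.6667, P_1 = 153.3333; CS_1 = 46.7222, PS_1 = 93.4444.
Change in producer surplus = 93.4444 - 49 = 44.4444.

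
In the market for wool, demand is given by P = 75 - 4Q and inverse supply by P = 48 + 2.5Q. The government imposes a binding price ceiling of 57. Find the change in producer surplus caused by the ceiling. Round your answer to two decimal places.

Without the control, 75 - 4Q = 48 + 2.5Q so Q* = 4.1538 and P* = 58.3846.
At P = 57, sellers supply (57 - 48)/2.5 = 3.6 while buyers want more, so the quantity traded is 3.6 at price 57.
PS goes from (1/2)(4.1538)(10.3846) = 21.568 to 16.2 (computed as (57 - 48)(3.6) - (1/2)(2.5)(3.6)^2), a change of -5.368.

-5.37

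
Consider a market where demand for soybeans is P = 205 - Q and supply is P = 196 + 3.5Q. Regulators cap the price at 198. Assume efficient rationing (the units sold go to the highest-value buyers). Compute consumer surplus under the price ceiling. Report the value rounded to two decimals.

Free-market equilibrium: 205 - Q = 196 + 3.5Q gives Q* = 2, P* = 203.
At the ceiling price 198, quantity supplied is (198 - 196)/3.5 = 0.5714; supply is the short side, so Q = 0.5714 trades at P = 198.
The demand price at Q = 0.5714 is 204.4286. CS is the trapezoid between demand and 198 over [0, 0.5714]: (1/2)[(205 - 198) + (204.4286 - 198)](0.5714) = 3.8367.

3.84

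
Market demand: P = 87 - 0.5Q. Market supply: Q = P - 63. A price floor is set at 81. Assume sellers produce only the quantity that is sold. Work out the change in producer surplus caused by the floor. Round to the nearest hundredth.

16.00

Rewriting supply in inverse form: P = 63 + Q.
Free-market equilibrium: 87 - 0.5Q = 63 + Q gives Q* = 16, P* = 79.
At the floor price 81, quantity demanded is (87 - 81)/0.5 = 12; demand is the short side, so Q = 12 trades at P = 81.
PS goes from (1/2)(16)(16) = 128 to 144 (computed as (81 - 63)(12) - (1/2)(1)(12)^2), a change of 16.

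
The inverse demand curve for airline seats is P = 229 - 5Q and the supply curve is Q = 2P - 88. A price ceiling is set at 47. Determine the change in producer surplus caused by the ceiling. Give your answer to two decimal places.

Rewriting supply in inverse form: P = 44 + 0.5Q.
Without the control, 229 - 5Q = 44 + 0.5Q so Q* = 33.6364 and P* = 60.8182.
At the ceiling price 47, quantity supplied is (47 - 44)/0.5 = 6; supply is the short side, so Q = 6 trades at P = 47.
PS goes from (1/2)(33.6364)(16.8182) = 282.8512 to 9 (computed as (47 - 44)(6) - (1/2)(0.5)(6)^2), a change of -273.8512.

-273.85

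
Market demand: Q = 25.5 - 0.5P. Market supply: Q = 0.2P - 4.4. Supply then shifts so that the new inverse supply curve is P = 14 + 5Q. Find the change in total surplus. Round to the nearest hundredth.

Rewriting demand in inverse form: P = 51 - 2Q.
Rewriting supply in inverse form: P = 22 + 5Q.
Initial equilibrium: Q_0 = 4.1429, P_0 = 42.7143; CS_0 = (1/2)(4.1429)(8.2857) = 17.1633, PS_0 = (1/2)(4.1429)(20.7143) = 42.9082.
New equilibrium: 51 - 2Q = 14 + 5Q gives Q_1 = 5.2857, P_1 = 40.4286; CS_1 = 27.9388, PS_1 = 69.8469.
Change in total surplus = (27.9388 + 69.8469) - (17.1633 + 42.9082) = 37.7143.

37.71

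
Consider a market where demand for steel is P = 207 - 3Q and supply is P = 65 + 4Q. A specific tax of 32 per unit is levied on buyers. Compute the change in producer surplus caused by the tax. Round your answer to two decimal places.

Without the tax, 207 - 3Q = 65 + 4Q so Q* = 20.2857 and P* = 146.1429.
With the tax, buyers' net willingness to pay falls by 32: (207 - 32) - 3Q = 65 + 4Q, so Q_t = 15.7143. Buyers pay P_b = 159.8571; sellers receive P_s = P_b - 32 = 127.8571.
Producers lose the trapezoid between P_s and P* out to Q_t plus the triangle from Q_t to Q*: change in PS = 493.8776 - 823.0204 = -329.1429.

-329.14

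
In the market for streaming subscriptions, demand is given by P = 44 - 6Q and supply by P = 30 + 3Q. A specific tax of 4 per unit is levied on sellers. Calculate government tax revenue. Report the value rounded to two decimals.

4.44

Pre-tax equilibrium: 44 - 6Q = 30 + 3Q gives Q* = 1.5556, P* = 34.6667.
With the tax, sellers need 4 more per unit: 44 - 6Q = 30 + 3Q + 4, so Q_t = 1.1111. Buyers pay P_b = 37.3333; sellers receive P_s = P_b - 4 = 33.3333.
Revenue is the tax times quantity traded: 4 x 1.1111 = 4.4444.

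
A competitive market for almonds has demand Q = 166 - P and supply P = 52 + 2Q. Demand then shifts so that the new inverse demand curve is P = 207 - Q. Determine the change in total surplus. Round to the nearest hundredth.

Rewriting demand in inverse form: P = 166 - Q.
Initial equilibrium: Q_0 = 38, P_0 = 128; CS_0 = (1/2)(38)(38) = 722, PS_0 = (1/2)(38)(76) = 1444.
New equilibrium: 207 - Q = 52 + 2Q gives Q_1 = 51.6667, P_1 = 155.3333; CS_1 = 1334.7222, PS_1 = 2669.4444.
Change in total surplus = (1334.7222 + 2669.4444) - (722 + 1444) = 1838.1667.

1838.17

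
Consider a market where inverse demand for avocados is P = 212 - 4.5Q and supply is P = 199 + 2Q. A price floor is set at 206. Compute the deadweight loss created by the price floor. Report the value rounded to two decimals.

Free-market equilibrium: 212 - 4.5Q = 199 + 2Q gives Q* = 2, P* = 203.
At the floor price 206, quantity demanded is (212 - 206)/4.5 = 1.3333; demand is the short side, so Q = 1.3333 trades at P = 206.
At Q = 1.3333 the demand price is 206 and the supply price is 201.6667. Deadweight loss is the triangle between the curves from 1.3333 to 2: (1/2)(206 - 201.6667)(2 - 1.3333) = 1.4444.

1.44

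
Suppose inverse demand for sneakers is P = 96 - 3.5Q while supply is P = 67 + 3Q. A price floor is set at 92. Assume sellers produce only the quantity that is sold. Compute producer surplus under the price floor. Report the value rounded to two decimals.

26.61

Free-market equilibrium: 96 - 3.5Q = 67 + 3Q gives Q* = 4.4615, P* = 80.3846.
At P = 92, buyers demand (96 - 92)/3.5 = 1.1429 while sellers would supply more, so the quantity traded is 1.1429 at price 92.
The supply price at Q = 1.1429 is 70.4286. PS is the trapezoid between 92 and supply over [0, 1.1429]: (1/2)[(92 - 67) + (92 - 70.4286)](1.1429) = 26.6122.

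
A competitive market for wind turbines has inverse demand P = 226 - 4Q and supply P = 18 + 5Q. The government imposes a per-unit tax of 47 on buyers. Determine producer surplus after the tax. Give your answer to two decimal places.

800.03

Without the tax, 226 - 4Q = 18 + 5Q so Q* = 23.1111 and P* = 133.5556.
With the tax, buyers' net willingness to pay falls by 47: (226 - 47) - 4Q = 18 + 5Q, so Q_t = 17.8889. Buyers pay P_b = 154.4444; sellers receive P_s = P_b - 47 = 107.4444.
Producer surplus is the triangle above supply below P_s: (1/2)(17.8889)(107.4444 - 18) = 800.0309.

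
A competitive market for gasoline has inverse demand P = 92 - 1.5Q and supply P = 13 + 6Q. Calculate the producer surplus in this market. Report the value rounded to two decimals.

Equilibrium: 92 - 1.5Q = 13 + 6Q, so Q* = 10.5333 and P* = 76.2.
The supply curve's price intercept is 13, so PS = (1/2)(Q*)(P* - 13) = (1/2)(10.5333)(63.2) = 332.8533.

332.85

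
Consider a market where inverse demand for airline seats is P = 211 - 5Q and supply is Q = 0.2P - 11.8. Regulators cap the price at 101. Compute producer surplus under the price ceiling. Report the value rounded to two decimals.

176.40

Rewriting supply in inverse form: P = 59 + 5Q.
Without the control, 211 - 5Q = 59 + 5Q so Q* = 15.2 and P* = 135.
At P = 101, sellers supply (101 - 59)/5 = 8.4 while buyers want more, so the quantity traded is 8.4 at price 101.
PS is the triangle above supply below 101: (1/2)(8.4)(101 - 59) = 176.4.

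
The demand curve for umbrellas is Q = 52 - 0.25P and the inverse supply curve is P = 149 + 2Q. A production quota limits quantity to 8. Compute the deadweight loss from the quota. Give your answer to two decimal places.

Rewriting demand in inverse form: P = 208 - 4Q.
Unrestricted equilibrium: Q* = (208 - 149)/(4 + 2) = 9.8333.
At Q = 8 the demand price is 208 - 4(8) = 176 and the supply price is 149 + 2(8) = 165.
DWL = (1/2)(gap between curves at 8) x (Q* - 8) = (1/2)(11)(1.8333) = 10.0833.

10.08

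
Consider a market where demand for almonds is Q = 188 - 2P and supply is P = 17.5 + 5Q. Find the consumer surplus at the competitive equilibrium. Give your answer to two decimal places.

48.37

Rewriting demand in inverse form: P = 94 - 0.5Q.
Setting demand equal to supply, 76.5 = 5.5Q, so Q* = 13.9091 and P* = 87.0455.
The demand choke price is 94, so CS = (1/2)(Q*)(94 - P*) = (1/2)(13.9091)(6.9545) = 48.3657.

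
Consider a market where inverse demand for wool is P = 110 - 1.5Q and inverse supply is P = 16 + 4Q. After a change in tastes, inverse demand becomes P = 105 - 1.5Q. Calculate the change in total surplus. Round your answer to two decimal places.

-83.18

Initial equilibrium: Q_0 = 17.0909, P_0 = 84.3636; CS_0 = (1/2)(17.0909)(25.6364) = 219.0744, PS_0 = (1/2)(17.0909)(68.3636) = 584.1983.
New equilibrium: 105 - 1.5Q = 16 + 4Q gives Q_1 = 16.1818, P_1 = 80.7273; CS_1 = 196.3884, PS_1 = 523.7025.
Change in total surplus = (196.3884 + 523.7025) - (219.0744 + 584.1983) = -83.1818.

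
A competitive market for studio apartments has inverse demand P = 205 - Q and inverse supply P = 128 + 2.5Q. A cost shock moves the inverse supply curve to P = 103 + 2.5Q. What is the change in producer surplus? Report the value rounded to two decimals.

456.63

Initial equilibrium: Q_0 = 22, P_0 = 183; CS_0 = (1/2)(22)(22) = 242, PS_0 = (1/2)(22)(55) = 605.
New equilibrium: 205 - Q = 103 + 2.5Q gives Q_1 = 29.1429, P_1 = 175.8571; CS_1 = 424.6531, PS_1 = 1061.6327.
Change in producer surplus = 1061.6327 - 605 = 456.6327.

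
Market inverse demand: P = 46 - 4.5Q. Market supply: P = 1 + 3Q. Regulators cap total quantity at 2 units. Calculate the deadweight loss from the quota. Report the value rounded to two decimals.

Unrestricted equilibrium: Q* = (46 - 1)/(4.5 + 3) = 6.
At Q = 2 the demand price is 46 - 4.5(2) = 37 and the supply price is 1 + 3(2) = 7.
Deadweight loss is the triangle between the curves from 2 to 6: (1/2)(37 - 7)(6 - 2) = 60.

60.00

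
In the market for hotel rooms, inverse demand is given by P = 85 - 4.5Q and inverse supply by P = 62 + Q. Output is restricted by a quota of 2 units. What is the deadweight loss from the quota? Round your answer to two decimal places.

Unrestricted equilibrium: Q* = (85 - 62)/(4.5 + 1) = 4.1818.
At Q = 2 the demand price is 85 - 4.5(2) = 76 and the supply price is 62 + (2) = 64.
Deadweight loss is the triangle between the curves from 2 to 4.1818: (1/2)(76 - 64)(4.1818 - 2) = 13.0909.

13.09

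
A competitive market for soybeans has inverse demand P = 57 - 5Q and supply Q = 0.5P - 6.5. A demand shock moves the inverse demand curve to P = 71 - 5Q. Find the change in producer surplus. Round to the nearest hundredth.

Rewriting supply in inverse form: P = 13 + 2Q.
Initial equilibrium: Q_0 = 6.2857, P_0 = 25.5714; CS_0 = (1/2)(6.2857)(31.4286) = 98.7755, PS_0 = (1/2)(6.2857)(12.5714) = 39.5102.
New equilibrium: 71 - 5Q = 13 + 2Q gives Q_1 = 8.2857, P_1 = 29.5714; CS_1 = 171.6327, PS_1 = 68.6531.
Change in producer surplus = 68.6531 - 39.5102 = 29.1429.

29.14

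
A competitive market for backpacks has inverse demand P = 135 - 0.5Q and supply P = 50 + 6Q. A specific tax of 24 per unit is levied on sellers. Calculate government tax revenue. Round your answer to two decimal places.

225.23

Without the tax, 135 - 0.5Q = 50 + 6Q so Q* = 13.0769 and P* = 128.4615.
With the tax, sellers need 24 more per unit: 135 - 0.5Q = 50 + 6Q + 24, so Q_t = 9.3846. Buyers pay P_b = 130.3077; sellers receive P_s = P_b - 24 = 106.3077.
Tax revenue = t x Q_t = 24 x 9.3846 = 225.2308.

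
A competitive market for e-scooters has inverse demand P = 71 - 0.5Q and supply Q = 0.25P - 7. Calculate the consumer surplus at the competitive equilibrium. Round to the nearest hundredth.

22.83

Rewriting supply in inverse form: P = 28 + 4Q.
Equilibrium: 71 - 0.5Q = 28 + 4Q, so Q* = 9.5556 and P* = 66.2222.
Consumer surplus is the triangle under demand above P*: (1/2)(9.5556)(71 - 66.2222) = (1/2)(9.5556)(4.7778) = 22.8272.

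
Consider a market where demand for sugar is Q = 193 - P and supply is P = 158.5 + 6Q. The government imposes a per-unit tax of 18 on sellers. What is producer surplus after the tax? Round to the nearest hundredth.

16.67

Rewriting demand in inverse form: P = 193 - Q.
Without the tax, 193 - Q = 158.5 + 6Q so Q* = 4.9286 and P* = 188.0714.
A tax on sellers shifts supply up by 18: 193 - Q = 158.5 + 6Q + 18, so Q_t = 2.3571. Buyers pay P_b = 190.6429; sellers receive P_s = P_b - 18 = 172.6429.
PS = (1/2)(Q_t)(P_s - 158.5) = (1/2)(2.3571)(14.1429) = 16.6684.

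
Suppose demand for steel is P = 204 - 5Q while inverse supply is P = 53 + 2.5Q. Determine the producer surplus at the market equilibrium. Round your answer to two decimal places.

Set 204 - 5Q = 53 + 2.5Q, which gives 151 = 7.5Q, so Q* = 20.1333 and P* = 204 - 5(20.1333) = 103.3333.
The supply curve's price intercept is 53, so PS = (1/2)(Q*)(P* - 53) = (1/2)(20.1333)(50.3333) = 506.6889.

506.69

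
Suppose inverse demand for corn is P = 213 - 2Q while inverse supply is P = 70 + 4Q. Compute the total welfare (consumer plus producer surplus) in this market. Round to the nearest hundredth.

Equilibrium: 213 - 2Q = 70 + 4Q, so Q* = 23.8333 and P* = 165.3333.
Total surplus is the full triangle between the curves from 0 to Q*: (1/2)(23.8333)(213 - 70) = 1704.0833.

1704.08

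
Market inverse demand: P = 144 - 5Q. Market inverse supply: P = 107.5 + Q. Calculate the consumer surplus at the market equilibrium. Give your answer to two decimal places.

Setting demand equal to supply, 36.5 = 6Q, so Q* = 6.0833 and P* = 113.5833.
Consumer surplus is the triangle under demand above P*: (1/2)(6.0833)(144 - 113.5833) = (1/2)(6.0833)(30.4167) = 92.5174.

92.52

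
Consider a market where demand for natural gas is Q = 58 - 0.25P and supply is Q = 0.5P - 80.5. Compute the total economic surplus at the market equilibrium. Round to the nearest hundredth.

Rewriting demand in inverse form: P = 232 - 4Q.
Rewriting supply in inverse form: P = 161 + 2Q.
Equilibrium: 232 - 4Q = 161 + 2Q, so Q* = 11.8333 and P* = 184.6667.
Total surplus is the full triangle between the curves from 0 to Q*: (1/2)(11.8333)(232 - 161) = 420.0833.

420.08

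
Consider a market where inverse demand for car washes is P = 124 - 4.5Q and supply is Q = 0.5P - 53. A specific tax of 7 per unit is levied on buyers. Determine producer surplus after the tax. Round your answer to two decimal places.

2.86

Rewriting supply in inverse form: P = 106 + 2Q.
Pre-tax equilibrium: 124 - 4.5Q = 106 + 2Q gives Q* = 2.7692, P* = 111.5385.
With the tax, buyers' net willingness to pay falls by 7: (124 - 7) - 4.5Q = 106 + 2Q, so Q_t = 1.6923. Buyers pay P_b = 116.3846; sellers receive P_s = P_b - 7 = 109.3846.
Producer surplus is the triangle above supply below P_s: (1/2)(1.6923)(109.3846 - 106) = 2.8639.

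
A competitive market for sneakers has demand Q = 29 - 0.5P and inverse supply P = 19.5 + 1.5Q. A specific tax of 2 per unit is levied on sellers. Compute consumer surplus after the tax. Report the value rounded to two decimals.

108.76

Rewriting demand in inverse form: P = 58 - 2Q.
Without the tax, 58 - 2Q = 19.5 + 1.5Q so Q* = 11 and P* = 36.
With the tax, sellers need 2 more per unit: 58 - 2Q = 19.5 + 1.5Q + 2, so Q_t = 10.4286. Buyers pay P_b = 37.1429; sellers receive P_s = P_b - 2 = 35.1429.
CS = (1/2)(Q_t)(58 - P_b) = (1/2)(10.4286)(20.8571) = 108.7551.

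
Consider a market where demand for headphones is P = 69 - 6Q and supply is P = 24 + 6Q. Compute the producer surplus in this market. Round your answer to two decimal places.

Set 69 - 6Q = 24 + 6Q, which gives 45 = 12Q, so Q* = 3.75 and P* = 69 - 6(3.75) = 46.5.
PS is the area between P* and the supply curve from 0 to Q*: (1/2)(3.75)(22.5) = 42.1875.

42.19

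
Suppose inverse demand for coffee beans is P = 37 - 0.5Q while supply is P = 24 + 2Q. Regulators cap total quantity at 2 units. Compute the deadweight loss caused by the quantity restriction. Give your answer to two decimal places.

Without the quota, 37 - 0.5Q = 24 + 2Q gives Q* = 5.2.
At Q = 2 the demand price is 37 - 0.5(2) = 36 and the supply price is 24 + 2(2) = 28.
Deadweight loss is the triangle between the curves from 2 to 5.2: (1/2)(36 - 28)(5.2 - 2) = 12.8.

12.80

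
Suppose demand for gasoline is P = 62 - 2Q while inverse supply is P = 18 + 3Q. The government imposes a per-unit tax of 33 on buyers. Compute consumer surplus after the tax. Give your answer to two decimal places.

4.84

Pre-tax equilibrium: 62 - 2Q = 18 + 3Q gives Q* = 8.8, P* = 44.4.
With the tax, buyers' net willingness to pay falls by 33: (62 - 33) - 2Q = 18 + 3Q, so Q_t = 2.2. Buyers pay P_b = 57.6; sellers receive P_s = P_b - 33 = 24.6.
CS = (1/2)(Q_t)(62 - P_b) = (1/2)(2.2)(4.4) = 4.84.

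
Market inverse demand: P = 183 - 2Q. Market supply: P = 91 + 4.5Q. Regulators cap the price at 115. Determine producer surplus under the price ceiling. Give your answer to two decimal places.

Free-market equilibrium: 183 - 2Q = 91 + 4.5Q gives Q* = 14.1538, P* = 154.6923.
At the ceiling price 115, quantity supplied is (115 - 91)/4.5 = 5.3333; supply is the short side, so Q = 5.3333 trades at P = 115.
PS is the triangle above supply below 115: (1/2)(5.3333)(115 - 91) = 64.

64.00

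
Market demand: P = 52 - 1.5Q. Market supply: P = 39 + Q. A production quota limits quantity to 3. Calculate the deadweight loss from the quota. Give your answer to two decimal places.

Unrestricted equilibrium: Q* = (52 - 39)/(1.5 + 1) = 5.2.
At Q = 3 the demand price is 52 - 1.5(3) = 47.5 and the supply price is 39 + (3) = 42.
Deadweight loss is the triangle between the curves from 3 to 5.2: (1/2)(47.5 - 42)(5.2 - 3) = 6.05.

6.05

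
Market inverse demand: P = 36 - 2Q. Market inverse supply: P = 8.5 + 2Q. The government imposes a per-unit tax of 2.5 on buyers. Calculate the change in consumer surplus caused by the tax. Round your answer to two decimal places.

Pre-tax equilibrium: 36 - 2Q = 8.5 + 2Q gives Q* = 6.875, P* = 22.25.
With the tax, buyers' net willingness to pay falls by 2.5: (36 - 2.5) - 2Q = 8.5 + 2Q, so Q_t = 6.25. Buyers pay P_b = 23.5; sellers receive P_s = P_b - 2.5 = 21.
Consumers lose the trapezoid between P* and P_b out to Q_t plus the triangle from Q_t to Q*: change in CS = 39.0625 - 47.2656 = -8.2031.

-8.20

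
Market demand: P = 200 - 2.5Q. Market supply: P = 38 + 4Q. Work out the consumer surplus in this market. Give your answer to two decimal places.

Set 200 - 2.5Q = 38 + 4Q, which gives 162 = 6.5Q, so Q* = 24.9231 and P* = 200 - 2.5(24.9231) = 137.6923.
Consumer surplus is the triangle under demand above P*: (1/2)(24.9231)(200 - 137.6923) = (1/2)(24.9231)(62.3077) = 776.4497.

776.45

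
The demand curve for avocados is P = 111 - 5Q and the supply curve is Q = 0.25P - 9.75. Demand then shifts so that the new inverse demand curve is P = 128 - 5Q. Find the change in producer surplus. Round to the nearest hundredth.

Rewriting supply in inverse form: P = 39 + 4Q.
Initial equilibrium: Q_0 = 8, P_0 = 71; CS_0 = (1/2)(8)(40) = 160, PS_0 = (1/2)(8)(32) = 128.
New equilibrium: 128 - 5Q = 39 + 4Q gives Q_1 = 9.8889, P_1 = 78.5556; CS_1 = 244.4753, PS_1 = 195.5802.
Change in producer surplus = 195.5802 - 128 = 67.5802.

67.58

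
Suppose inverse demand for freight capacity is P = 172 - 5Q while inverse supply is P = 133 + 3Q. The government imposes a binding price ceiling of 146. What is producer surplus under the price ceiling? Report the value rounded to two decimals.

28.17

Free-market equilibrium: 172 - 5Q = 133 + 3Q gives Q* = 4.875, P* = 147.625.
At the ceiling price 146, quantity supplied is (146 - 133)/3 = 4.3333; supply is the short side, so Q = 4.3333 trades at P = 146.
PS is the triangle above supply below 146: (1/2)(4.3333)(146 - 133) = 28.1667.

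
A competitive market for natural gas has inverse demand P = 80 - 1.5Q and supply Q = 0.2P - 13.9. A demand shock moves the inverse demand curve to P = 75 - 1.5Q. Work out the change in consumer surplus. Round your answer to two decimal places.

-1.42

Rewriting supply in inverse form: P = 69.5 + 5Q.
Initial equilibrium: Q_0 = 1.6154, P_0 = 77.5769; CS_0 = (1/2)(1.6154)(2.4231) = 1.9571, PS_0 = (1/2)(1.6154)(8.0769) = 6.5237.
New equilibrium: 75 - 1.5Q = 69.5 + 5Q gives Q_1 = 0.8462, P_1 = 73.7308; CS_1 = 0.537, PS_1 = 1.7899.
Change in consumer surplus = 0.537 - 1.9571 = -1.4201.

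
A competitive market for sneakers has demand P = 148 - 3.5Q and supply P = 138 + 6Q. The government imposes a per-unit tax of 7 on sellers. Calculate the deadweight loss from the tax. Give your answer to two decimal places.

2.58

Without the tax, 148 - 3.5Q = 138 + 6Q so Q* = 1.0526 and P* = 144.3158.
With the tax, sellers need 7 more per unit: 148 - 3.5Q = 138 + 6Q + 7, so Q_t = 0.3158. Buyers pay P_b = 146.8947; sellers receive P_s = P_b - 7 = 139.8947.
The welfare triangle lost has base Q* - Q_t = 0.7368 and height t = 7, so DWL = (1/2)(0.7368)(7) = 2.5789.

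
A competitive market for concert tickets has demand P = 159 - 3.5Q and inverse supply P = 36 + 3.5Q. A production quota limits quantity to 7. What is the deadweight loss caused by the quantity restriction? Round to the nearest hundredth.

Without the quota, 159 - 3.5Q = 36 + 3.5Q gives Q* = 17.5714.
At Q = 7 the demand price is 159 - 3.5(7) = 134.5 and the supply price is 36 + 3.5(7) = 60.5.
DWL = (1/2)(gap between curves at 7) x (Q* - 7) = (1/2)(74)(10.5714) = 391.1429.

391.14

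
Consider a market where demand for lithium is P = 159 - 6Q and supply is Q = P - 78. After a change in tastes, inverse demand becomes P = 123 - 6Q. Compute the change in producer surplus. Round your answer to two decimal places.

Rewriting supply in inverse form: P = 78 + Q.
Initial equilibrium: Q_0 = 11.5714, P_0 = 89.5714; CS_0 = (1/2)(11.5714)(69.4286) = 401.6939, PS_0 = (1/2)(11.5714)(11.5714) = 66.949.
New equilibrium: 123 - 6Q = 78 + Q gives Q_1 = 6.4286, P_1 = 84.4286; CS_1 = 123.9796, PS_1 = 20.6633.
Change in producer surplus = 20.6633 - 66.949 = -46.2857.

-46.29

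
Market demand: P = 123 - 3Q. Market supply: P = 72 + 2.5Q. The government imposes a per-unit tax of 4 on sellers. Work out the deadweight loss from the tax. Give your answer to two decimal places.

1.45

Without the tax, 123 - 3Q = 72 + 2.5Q so Q* = 9.2727 and P* = 95.1818.
A tax on sellers shifts supply up by 4: 123 - 3Q = 72 + 2.5Q + 4, so Q_t = 8.5455. Buyers pay P_b = 97.3636; sellers receive P_s = P_b - 4 = 93.3636.
The welfare triangle lost has base Q* - Q_t = 0.7273 and height t = 4, so DWL = (1/2)(0.7273)(4) = 1.4545.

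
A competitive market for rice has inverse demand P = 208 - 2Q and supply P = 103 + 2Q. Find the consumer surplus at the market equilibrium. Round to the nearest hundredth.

Equilibrium: 208 - 2Q = 103 + 2Q, so Q* = 26.25 and P* = 155.5.
Consumer surplus is the triangle under demand above P*: (1/2)(26.25)(208 - 155.5) = (1/2)(26.25)(52.5) = 689.0625.

689.06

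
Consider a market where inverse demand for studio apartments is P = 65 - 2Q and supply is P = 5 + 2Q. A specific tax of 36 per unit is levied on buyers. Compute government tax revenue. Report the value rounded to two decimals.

Without the tax, 65 - 2Q = 5 + 2Q so Q* = 15 and P* = 35.
With the tax, buyers' net willingness to pay falls by 36: (65 - 36) - 2Q = 5 + 2Q, so Q_t = 6. Buyers pay P_b = 53; sellers receive P_s = P_b - 36 = 17.
Tax revenue = t x Q_t = 36 x 6 = 216.

216.00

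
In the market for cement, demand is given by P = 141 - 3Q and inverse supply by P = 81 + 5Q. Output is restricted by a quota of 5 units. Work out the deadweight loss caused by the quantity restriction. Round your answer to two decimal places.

Unrestricted equilibrium: Q* = (141 - 81)/(3 + 5) = 7.5.
At Q = 5 the demand price is 141 - 3(5) = 126 and the supply price is 81 + 5(5) = 106.
DWL = (1/2)(gap between curves at 5) x (Q* - 5) = (1/2)(20)(2.5) = 25.

25.00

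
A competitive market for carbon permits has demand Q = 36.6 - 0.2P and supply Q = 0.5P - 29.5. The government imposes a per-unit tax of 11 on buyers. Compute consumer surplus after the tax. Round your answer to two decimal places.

Rewriting demand in inverse form: P = 183 - 5Q.
Rewriting supply in inverse form: P = 59 + 2Q.
Without the tax, 183 - 5Q = 59 + 2Q so Q* = 17.7143 and P* = 94.4286.
With the tax, buyers' net willingness to pay falls by 11: (183 - 11) - 5Q = 59 + 2Q, so Q_t = 16.1429. Buyers pay P_b = 102.2857; sellers receive P_s = P_b - 11 = 91.2857.
Consumer surplus is the triangle under demand above P_b: (1/2)(16.1429)(183 - 102.2857) = 651.4796.

651.48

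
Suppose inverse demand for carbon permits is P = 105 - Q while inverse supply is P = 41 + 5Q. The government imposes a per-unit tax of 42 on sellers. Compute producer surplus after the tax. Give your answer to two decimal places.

Pre-tax equilibrium: 105 - Q = 41 + 5Q gives Q* = 10.6667, P* = 94.3333.
With the tax, sellers need 42 more per unit: 105 - Q = 41 + 5Q + 42, so Q_t = 3.6667. Buyers pay P_b = 101.3333; sellers receive P_s = P_b - 42 = 59.3333.
PS = (1/2)(Q_t)(P_s - 41) = (1/2)(3.6667)(18.3333) = 33.6111.

33.61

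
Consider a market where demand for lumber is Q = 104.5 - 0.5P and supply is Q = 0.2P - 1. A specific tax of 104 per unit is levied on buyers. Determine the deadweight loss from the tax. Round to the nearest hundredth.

772.57

Rewriting demand in inverse form: P = 209 - 2Q.
Rewriting supply in inverse form: P = 5 + 5Q.
Without the tax, 209 - 2Q = 5 + 5Q so Q* = 29.1429 and P* = 150.7143.
With the tax, buyers' net willingness to pay falls by 104: (209 - 104) - 2Q = 5 + 5Q, so Q_t = 14.2857. Buyers pay P_b = 180.4286; sellers receive P_s = P_b - 104 = 76.4286.
Deadweight loss is the triangle between the curves from Q_t to Q*: (1/2)(29.1429 - 14.2857)(104) = 772.5714.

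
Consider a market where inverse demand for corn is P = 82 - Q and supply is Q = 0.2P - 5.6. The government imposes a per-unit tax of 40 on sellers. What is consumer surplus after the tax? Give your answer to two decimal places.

Rewriting supply in inverse form: P = 28 + 5Q.
Pre-tax equilibrium: 82 - Q = 28 + 5Q gives Q* = 9, P* = 73.
A tax on sellers shifts supply up by 40: 82 - Q = 28 + 5Q + 40, so Q_t = 2.3333. Buyers pay P_b = 79.6667; sellers receive P_s = P_b - 40 = 39.6667.
Consumer surplus is the triangle under demand above P_b: (1/2)(2.3333)(82 - 79.6667) = 2.7222.

2.72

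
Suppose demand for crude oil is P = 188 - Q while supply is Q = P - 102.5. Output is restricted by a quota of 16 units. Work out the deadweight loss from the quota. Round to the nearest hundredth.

Rewriting supply in inverse form: P = 102.5 + Q.
Without the quota, 188 - Q = 102.5 + Q gives Q* = 42.75.
At Q = 16 the demand price is 188 - (16) = 172 and the supply price is 102.5 + (16) = 118.5.
DWL = (1/2)(gap between curves at 16) x (Q* - 16) = (1/2)(53.5)(26.75) = 715.5625.

715.56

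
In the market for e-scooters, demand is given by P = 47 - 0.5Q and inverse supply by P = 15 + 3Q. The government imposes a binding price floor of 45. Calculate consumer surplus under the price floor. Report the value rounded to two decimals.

4.00

Free-market equilibrium: 47 - 0.5Q = 15 + 3Q gives Q* = 9.1429, P* = 42.4286.
At P = 45, buyers demand (47 - 45)/0.5 = 4 while sellers would supply more, so the quantity traded is 4 at price 45.
CS is the triangle under demand above 45: (1/2)(4)(47 - 45) = 4.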